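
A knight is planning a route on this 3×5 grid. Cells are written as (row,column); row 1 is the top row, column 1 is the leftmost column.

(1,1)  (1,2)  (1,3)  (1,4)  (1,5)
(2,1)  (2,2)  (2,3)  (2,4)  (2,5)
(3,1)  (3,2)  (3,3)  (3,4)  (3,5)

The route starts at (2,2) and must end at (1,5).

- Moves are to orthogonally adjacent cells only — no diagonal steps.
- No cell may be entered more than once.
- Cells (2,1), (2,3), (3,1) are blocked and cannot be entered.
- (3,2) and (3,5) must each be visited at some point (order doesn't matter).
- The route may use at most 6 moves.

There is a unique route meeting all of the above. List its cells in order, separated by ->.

(2,2) -> (3,2) -> (3,3) -> (3,4) -> (3,5) -> (2,5) -> (1,5)

The budget equals the shortest possible length, so every move has to be on a shortest route through the required cells.
Route from (2,2): down to (3,2), 3× right (reaching (3,5)), 2× up (reaching (1,5)) — 6 moves in all.
Check: all required cells visited; 6 ≤ 6 moves.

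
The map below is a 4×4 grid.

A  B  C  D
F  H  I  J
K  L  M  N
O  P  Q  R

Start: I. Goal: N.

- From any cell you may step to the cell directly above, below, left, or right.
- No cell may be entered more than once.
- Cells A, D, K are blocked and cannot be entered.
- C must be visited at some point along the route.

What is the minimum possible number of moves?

Any route passes through C somewhere between I and N. Summing Manhattan distances along the two legs (I → C → N) gives a lower bound of 1 + 3 = 4 moves.
The shortest route satisfying every rule uses 6 moves: I → C → B → H → L → M → N.
The no-revisit rule (legs can't share cells) pushes the minimum above the 4-move bound; an exhaustive check rules out every length from 4 to 5, leaving 6 as the minimum.

6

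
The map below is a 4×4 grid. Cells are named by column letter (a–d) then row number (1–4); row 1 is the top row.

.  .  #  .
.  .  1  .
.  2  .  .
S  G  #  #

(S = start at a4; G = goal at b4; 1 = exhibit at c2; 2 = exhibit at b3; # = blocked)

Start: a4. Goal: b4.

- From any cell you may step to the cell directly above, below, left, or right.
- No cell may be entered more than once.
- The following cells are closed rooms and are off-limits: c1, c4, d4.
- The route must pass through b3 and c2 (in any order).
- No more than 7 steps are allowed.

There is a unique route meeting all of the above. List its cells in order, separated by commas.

The budget equals the shortest possible length, so every move has to be on a shortest route through the required cells.
Route from a4: 2× up (reaching a2), 2× right (reaching c2), down to c3, left to b3, down to b4 — 7 moves in all.
Check: all required cells visited; 7 ≤ 7 moves.

a4, a3, a2, b2, c2, c3, b3, b4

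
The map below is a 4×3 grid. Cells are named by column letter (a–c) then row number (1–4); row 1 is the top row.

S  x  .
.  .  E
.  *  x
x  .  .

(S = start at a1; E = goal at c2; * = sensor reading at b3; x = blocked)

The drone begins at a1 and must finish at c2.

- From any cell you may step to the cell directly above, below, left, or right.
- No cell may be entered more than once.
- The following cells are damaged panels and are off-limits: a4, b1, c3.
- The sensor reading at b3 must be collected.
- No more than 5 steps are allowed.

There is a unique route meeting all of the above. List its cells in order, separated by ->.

The budget equals the shortest possible length, so every move has to be on a shortest route through the required cells.
Route from a1: down 2 to a3, right 1 to b3, up 1 to b2, right 1 to c2 — 5 moves in all.
Check: all required cells visited; 5 ≤ 5 moves.

a1 -> a2 -> a3 -> b3 -> b2 -> c2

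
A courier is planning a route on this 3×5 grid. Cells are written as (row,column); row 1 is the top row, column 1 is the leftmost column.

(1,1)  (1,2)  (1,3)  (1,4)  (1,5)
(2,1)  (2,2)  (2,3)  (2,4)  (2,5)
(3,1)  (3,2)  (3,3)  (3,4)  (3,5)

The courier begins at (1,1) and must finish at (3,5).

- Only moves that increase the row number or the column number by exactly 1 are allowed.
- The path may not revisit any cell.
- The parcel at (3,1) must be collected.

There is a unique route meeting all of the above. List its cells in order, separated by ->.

(1,1) -> (2,1) -> (3,1) -> (3,2) -> (3,3) -> (3,4) -> (3,5)

Moves only go right or down, so the column and row indices never decrease.
Route from (1,1): 2× down (reaching (3,1)), 4× right (reaching (3,5)) — 6 moves in all.
Check: all required cells visited.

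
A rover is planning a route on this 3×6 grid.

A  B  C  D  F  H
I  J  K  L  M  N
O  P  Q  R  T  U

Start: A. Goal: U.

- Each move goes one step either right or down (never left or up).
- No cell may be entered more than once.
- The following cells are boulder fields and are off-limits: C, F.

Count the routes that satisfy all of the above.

11

A right/down-only route from A to U makes exactly 2 down-moves and 5 right-moves in some order.
With no other constraints that would be C(7,2) = 21 routes.
Subtract routes through each blocked cell (inclusion–exclusion for overlaps): − through C: 10 − through F: 3 + through C&F: 3 → 11.
That gives 11 routes.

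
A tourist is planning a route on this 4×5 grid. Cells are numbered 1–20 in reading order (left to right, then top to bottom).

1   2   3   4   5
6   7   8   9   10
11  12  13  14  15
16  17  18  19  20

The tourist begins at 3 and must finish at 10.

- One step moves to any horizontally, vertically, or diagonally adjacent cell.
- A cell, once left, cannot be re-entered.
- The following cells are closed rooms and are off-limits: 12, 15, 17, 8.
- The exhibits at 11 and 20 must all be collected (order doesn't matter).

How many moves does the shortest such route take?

Any route passes through 11 and 20 in some order between 3 and 10. Summing Chebyshev distances along each leg and taking the cheapest ordering (3 → 11 → 20 → 10) gives a lower bound of 2 + 4 + 2 = 8 moves.
The shortest route satisfying every rule uses 9 moves: 3 → 2 → 6 → 11 → 7 → 13 → 19 → 20 → 14 → 10.
The bound of 8 isn't tight here; checking systematically, no route of length 8 through 8 satisfies every constraint, so 9 is the minimum.

9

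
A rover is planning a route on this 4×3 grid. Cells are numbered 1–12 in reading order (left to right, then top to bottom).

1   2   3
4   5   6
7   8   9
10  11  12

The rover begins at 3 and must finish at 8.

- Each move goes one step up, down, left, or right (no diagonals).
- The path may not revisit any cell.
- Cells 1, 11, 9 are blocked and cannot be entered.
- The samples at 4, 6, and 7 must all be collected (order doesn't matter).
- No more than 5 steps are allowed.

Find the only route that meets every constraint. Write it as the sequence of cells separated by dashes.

Any route must reach 4, 6, and 7 and still end at 8 within 5 moves, so the order of the required stops is forced.
Route from 3: down to 6, 2× left (reaching 4), down to 7, right to 8 — 5 moves in all.
Check: all required cells visited; 5 ≤ 5 moves.

3 - 6 - 5 - 4 - 7 - 8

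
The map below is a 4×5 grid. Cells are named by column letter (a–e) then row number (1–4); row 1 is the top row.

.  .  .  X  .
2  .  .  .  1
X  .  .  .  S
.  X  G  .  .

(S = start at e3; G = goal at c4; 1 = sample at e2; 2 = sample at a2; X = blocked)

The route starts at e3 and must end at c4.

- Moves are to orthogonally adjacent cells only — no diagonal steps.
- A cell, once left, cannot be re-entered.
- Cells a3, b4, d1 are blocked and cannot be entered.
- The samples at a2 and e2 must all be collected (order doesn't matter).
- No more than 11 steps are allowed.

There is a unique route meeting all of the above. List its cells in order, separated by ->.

e3 -> e2 -> d2 -> c2 -> c1 -> b1 -> a1 -> a2 -> b2 -> b3 -> c3 -> c4

Any route must reach a2 and e2 and still end at c4 within 11 moves, so the order of the required stops is forced.
Route from e3: up 1 to e2, left 2 to c2, up 1 to c1, left 2 to a1, down 1 to a2, right 1 to b2, down 1 to b3, right 1 to c3, down 1 to c4 — 11 moves in all.
Check: all required cells visited; 11 ≤ 11 moves.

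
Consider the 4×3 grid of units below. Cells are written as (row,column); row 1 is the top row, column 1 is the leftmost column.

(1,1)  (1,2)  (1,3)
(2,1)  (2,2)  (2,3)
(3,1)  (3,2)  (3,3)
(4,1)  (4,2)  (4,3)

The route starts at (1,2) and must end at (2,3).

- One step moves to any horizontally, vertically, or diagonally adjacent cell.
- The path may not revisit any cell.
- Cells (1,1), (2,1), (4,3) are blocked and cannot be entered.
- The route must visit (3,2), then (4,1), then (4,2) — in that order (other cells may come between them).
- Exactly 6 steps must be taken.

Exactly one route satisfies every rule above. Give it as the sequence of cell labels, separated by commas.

(1,2), (2,2), (3,2), (4,1), (4,2), (3,3), (2,3)

The waypoints must appear in the order (3,2), (4,1), (4,2), with no cell reused.
Route from (1,2): 2× down (reaching (3,2)), down-left to (4,1), right to (4,2), up-right to (3,3), up to (2,3) — 6 moves in all.
Check: order respected ((3,2) at step 2, (4,1) at step 3, (4,2) at step 4); 6 moves as required.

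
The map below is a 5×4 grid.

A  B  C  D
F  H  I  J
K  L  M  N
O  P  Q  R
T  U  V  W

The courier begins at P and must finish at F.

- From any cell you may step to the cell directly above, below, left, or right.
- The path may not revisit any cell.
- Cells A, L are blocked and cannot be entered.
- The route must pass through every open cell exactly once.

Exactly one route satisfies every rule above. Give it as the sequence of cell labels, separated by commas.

P, Q, M, I, H, B, C, D, J, N, R, W, V, U, T, O, K, F

Need to visit all 18 open cells exactly once, starting at P and ending at F.
Cell W has only two open neighbours (R and V), so the path must pass straight through it: one of those is the cell it's entered from and the other is where it exits.
Route from P: right to Q, 2× up (reaching I), left to H, up to B, 2× right (reaching D), 4× down (reaching W), 3× left (reaching T), 3× up (reaching F) — 17 moves in all.
Check: all 18 open cells covered.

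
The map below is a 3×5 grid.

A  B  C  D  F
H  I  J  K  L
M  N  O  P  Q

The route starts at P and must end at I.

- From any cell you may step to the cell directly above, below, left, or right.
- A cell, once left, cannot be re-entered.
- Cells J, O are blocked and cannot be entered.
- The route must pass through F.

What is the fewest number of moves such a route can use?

7

Any route passes through F somewhere between P and I. Summing Manhattan distances along the two legs (P → F → I) gives a lower bound of 3 + 4 = 7 moves.
A route of 7 moves achieves this: P → K → L → F → D → C → B → I.
Since 7 matches the lower bound, it is optimal.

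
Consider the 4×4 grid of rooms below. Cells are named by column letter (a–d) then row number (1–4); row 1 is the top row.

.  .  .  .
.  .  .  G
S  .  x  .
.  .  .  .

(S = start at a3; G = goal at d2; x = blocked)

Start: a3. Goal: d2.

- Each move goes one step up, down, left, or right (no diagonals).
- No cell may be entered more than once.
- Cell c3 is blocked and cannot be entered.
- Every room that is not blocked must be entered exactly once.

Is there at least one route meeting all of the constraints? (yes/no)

Colour the cells like a checkerboard: each orthogonal step flips colour, so a Hamiltonian route alternates colours. Here there are 7 cells of one colour and 8 of the other, with start on the same colour as the goal — the counts and endpoints can't be arranged into an alternating sequence of length 15, so no Hamiltonian route exists.

no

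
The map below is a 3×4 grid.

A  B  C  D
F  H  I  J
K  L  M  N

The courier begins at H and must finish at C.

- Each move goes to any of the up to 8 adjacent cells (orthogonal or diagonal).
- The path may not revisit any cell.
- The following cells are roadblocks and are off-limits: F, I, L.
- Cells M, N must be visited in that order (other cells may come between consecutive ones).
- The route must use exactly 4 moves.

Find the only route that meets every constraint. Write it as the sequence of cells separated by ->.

H -> M -> N -> J -> C

The waypoints must appear in the order M, N, with no cell reused.
Route from H: down-right 1 to M, right 1 to N, up 1 to J, up-left 1 to C — 4 moves in all.
Check: order respected (M at step 1, N at step 2); 4 moves as required.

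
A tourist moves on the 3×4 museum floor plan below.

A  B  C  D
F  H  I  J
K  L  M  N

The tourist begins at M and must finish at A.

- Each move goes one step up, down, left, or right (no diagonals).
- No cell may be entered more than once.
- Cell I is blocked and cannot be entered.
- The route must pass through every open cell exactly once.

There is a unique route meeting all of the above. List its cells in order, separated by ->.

Need to visit all 11 open cells exactly once, starting at M and ending at A.
Cell J has only two open neighbours (D and N), so the path must pass straight through it: one of those is the cell it's entered from and the other is where it exits.
Route from M: right to N, 2× up (reaching D), 2× left (reaching B), 2× down (reaching L), left to K, 2× up (reaching A) — 10 moves in all.
Check: all 11 open cells covered.

M -> N -> J -> D -> C -> B -> H -> L -> K -> F -> A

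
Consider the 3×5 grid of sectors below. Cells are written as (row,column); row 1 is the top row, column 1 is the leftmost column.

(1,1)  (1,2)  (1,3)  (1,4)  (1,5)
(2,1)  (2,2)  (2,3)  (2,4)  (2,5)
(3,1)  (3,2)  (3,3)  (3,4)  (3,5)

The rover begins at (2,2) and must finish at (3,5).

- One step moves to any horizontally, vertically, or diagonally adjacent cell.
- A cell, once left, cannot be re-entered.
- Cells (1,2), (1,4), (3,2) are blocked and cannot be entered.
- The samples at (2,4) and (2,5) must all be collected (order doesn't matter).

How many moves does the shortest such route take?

Any route passes through (2,4) and (2,5) in some order between (2,2) and (3,5). Summing Chebyshev distances along each leg and taking the cheapest ordering ((2,2) → (2,4) → (2,5) → (3,5)) gives a lower bound of 2 + 1 + 1 = 4 moves.
A route of 4 moves achieves this: (2,2) → (1,3) → (2,4) → (2,5) → (3,5).
Since 4 matches the lower bound, it is optimal.

4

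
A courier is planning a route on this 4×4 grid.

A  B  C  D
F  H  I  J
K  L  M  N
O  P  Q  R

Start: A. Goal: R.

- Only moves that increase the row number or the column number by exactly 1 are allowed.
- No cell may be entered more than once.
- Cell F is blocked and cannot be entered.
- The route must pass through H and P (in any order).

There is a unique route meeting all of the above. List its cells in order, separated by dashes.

Moves only go right or down, so the column and row indices never decrease.
Route from A: right 1 to B, down 3 to P, right 2 to R — 6 moves in all.
Check: all required cells visited.

A - B - H - L - P - Q - R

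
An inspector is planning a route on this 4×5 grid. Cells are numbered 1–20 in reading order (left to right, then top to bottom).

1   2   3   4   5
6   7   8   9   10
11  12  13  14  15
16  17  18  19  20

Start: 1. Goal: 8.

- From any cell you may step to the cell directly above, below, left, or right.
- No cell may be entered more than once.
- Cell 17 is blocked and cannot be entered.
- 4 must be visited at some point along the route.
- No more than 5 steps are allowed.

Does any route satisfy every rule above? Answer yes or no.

yes

One route that works: 1 → 2 → 3 → 4 → 9 → 8.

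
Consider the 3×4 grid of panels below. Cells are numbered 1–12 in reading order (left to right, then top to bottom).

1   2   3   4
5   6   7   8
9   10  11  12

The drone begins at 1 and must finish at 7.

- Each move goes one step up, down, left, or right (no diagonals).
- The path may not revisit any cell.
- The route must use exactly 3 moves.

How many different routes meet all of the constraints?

Need simple routes of exactly 3 moves from 1 to 7 (Manhattan distance 3, so 0 moves are spent on a detour and 0 undoing it).
Enumerating: 1 5 6 7 | 1 2 6 7 | 1 2 3 7.
That gives 3 routes.

3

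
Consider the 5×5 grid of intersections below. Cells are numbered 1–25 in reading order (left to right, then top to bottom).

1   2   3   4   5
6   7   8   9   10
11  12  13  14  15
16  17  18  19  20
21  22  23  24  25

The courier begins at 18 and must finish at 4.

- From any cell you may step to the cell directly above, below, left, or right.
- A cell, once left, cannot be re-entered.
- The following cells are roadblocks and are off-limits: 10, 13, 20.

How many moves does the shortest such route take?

4

The Manhattan distance from 18 to 4 is |4−1| + |3−4| = 4, so at least 4 moves are needed.
A route of 4 moves achieves this: 18 → 19 → 14 → 9 → 4.
Since 4 matches the lower bound, it is optimal.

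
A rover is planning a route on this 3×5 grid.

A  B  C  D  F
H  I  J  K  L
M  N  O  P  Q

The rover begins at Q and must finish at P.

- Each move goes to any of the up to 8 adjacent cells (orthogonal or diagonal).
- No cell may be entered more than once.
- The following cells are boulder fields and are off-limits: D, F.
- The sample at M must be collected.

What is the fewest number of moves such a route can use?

Any route passes through M somewhere between Q and P. Summing Chebyshev distances along the two legs (Q → M → P) gives a lower bound of 4 + 3 = 7 moves.
A route of 7 moves achieves this: Q → K → C → I → M → N → J → P.
Since 7 matches the lower bound, it is optimal.

7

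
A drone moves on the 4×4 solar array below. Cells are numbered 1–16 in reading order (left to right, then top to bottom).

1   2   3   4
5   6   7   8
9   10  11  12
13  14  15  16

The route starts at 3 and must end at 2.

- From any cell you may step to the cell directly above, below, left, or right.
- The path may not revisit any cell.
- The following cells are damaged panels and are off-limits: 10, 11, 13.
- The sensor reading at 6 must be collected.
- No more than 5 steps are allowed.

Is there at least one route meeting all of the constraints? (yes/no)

One route that works: 3 → 7 → 6 → 2.

yes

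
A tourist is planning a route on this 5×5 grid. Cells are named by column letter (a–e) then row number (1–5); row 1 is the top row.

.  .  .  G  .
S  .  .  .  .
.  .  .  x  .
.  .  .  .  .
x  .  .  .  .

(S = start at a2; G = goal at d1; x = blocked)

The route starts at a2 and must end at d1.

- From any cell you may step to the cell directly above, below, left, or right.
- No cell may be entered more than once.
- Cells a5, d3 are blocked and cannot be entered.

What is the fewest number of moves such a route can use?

4

The Manhattan distance from a2 to d1 is |2−1| + |1−4| = 4, so at least 4 moves are needed.
A route of 4 moves achieves this: a2 → a1 → b1 → c1 → d1.
Since 4 matches the lower bound, it is optimal.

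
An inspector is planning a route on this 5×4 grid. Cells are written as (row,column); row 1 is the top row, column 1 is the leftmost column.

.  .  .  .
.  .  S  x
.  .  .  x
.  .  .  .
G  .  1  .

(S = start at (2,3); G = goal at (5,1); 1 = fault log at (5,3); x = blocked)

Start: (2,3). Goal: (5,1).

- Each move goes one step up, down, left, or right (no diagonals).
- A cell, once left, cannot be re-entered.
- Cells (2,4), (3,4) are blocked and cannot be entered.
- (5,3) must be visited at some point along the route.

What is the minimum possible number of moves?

Any route passes through (5,3) somewhere between (2,3) and (5,1). Summing Manhattan distances along the two legs ((2,3) → (5,3) → (5,1)) gives a lower bound of 3 + 2 = 5 moves.
A route of 5 moves achieves this: (2,3) → (3,3) → (4,3) → (5,3) → (5,2) → (5,1).
Since 5 matches the lower bound, it is optimal.

5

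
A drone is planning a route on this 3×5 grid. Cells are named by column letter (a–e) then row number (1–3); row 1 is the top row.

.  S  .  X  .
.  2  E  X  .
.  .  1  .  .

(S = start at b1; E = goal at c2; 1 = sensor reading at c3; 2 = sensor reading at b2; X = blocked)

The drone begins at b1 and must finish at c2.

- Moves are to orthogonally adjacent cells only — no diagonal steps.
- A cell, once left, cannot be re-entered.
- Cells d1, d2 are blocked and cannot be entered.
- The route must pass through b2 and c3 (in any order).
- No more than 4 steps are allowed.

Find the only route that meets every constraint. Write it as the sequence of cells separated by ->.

b1 -> b2 -> b3 -> c3 -> c2

The budget equals the shortest possible length, so every move has to be on a shortest route through the required cells.
Route from b1: 2× down (reaching b3), right to c3, up to c2 — 4 moves in all.
Check: all required cells visited; 4 ≤ 4 moves.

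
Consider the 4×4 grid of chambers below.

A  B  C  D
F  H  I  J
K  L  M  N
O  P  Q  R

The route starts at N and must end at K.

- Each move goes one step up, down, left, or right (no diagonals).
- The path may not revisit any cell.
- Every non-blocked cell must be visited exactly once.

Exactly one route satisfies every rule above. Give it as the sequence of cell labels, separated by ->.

Need to visit all 16 open cells exactly once, starting at N and ending at K.
Cell O has only two open neighbours (K and P), so the path must pass straight through it: one of those is the cell it's entered from and the other is where it exits.
Route from N: down 1 to R, left 1 to Q, up 2 to I, right 1 to J, up 1 to D, left 3 to A, down 1 to F, right 1 to H, down 2 to P, left 1 to O, up 1 to K — 15 moves in all.
Check: all 16 open cells covered.

N -> R -> Q -> M -> I -> J -> D -> C -> B -> A -> F -> H -> L -> P -> O -> K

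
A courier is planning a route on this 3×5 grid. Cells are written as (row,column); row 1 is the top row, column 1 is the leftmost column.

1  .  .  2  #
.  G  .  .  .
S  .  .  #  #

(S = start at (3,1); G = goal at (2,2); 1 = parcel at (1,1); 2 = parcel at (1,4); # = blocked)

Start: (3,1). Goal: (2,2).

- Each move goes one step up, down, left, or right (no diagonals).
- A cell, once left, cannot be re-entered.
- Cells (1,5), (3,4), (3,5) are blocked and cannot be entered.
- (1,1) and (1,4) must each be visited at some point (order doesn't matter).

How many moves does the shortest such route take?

Any route passes through (1,1) and (1,4) in some order between (3,1) and (2,2). Summing Manhattan distances along each leg and taking the cheapest ordering ((3,1) → (1,1) → (1,4) → (2,2)) gives a lower bound of 2 + 3 + 3 = 8 moves.
A route of 8 moves achieves this: (3,1) → (2,1) → (1,1) → (1,2) → (1,3) → (1,4) → (2,4) → (2,3) → (2,2).
Since 8 matches the lower bound, it is optimal.

8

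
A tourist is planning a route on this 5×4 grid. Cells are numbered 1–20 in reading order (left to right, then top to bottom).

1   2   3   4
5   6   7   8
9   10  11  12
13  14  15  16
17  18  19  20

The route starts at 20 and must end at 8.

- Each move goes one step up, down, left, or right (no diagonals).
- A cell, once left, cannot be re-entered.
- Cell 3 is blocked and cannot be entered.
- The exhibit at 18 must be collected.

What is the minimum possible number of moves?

Any route passes through 18 somewhere between 20 and 8. Summing Manhattan distances along the two legs (20 → 18 → 8) gives a lower bound of 2 + 5 = 7 moves.
A route of 7 moves achieves this: 20 → 19 → 18 → 14 → 10 → 6 → 7 → 8.
Since 7 matches the lower bound, it is optimal.

7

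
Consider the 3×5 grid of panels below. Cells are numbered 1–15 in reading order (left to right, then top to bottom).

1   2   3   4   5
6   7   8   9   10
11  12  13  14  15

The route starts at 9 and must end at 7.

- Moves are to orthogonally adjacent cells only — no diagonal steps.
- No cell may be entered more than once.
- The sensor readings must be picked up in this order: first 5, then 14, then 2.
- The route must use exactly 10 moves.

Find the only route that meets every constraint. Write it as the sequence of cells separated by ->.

9 -> 4 -> 5 -> 10 -> 15 -> 14 -> 13 -> 8 -> 3 -> 2 -> 7

The waypoints must appear in the order 5, 14, 2, with no cell reused.
Route from 9: up 1 to 4, right 1 to 5, down 2 to 15, left 2 to 13, up 2 to 3, left 1 to 2, down 1 to 7 — 10 moves in all.
Check: order respected (5 at step 2, 14 at step 5, 2 at step 9); 10 moves as required.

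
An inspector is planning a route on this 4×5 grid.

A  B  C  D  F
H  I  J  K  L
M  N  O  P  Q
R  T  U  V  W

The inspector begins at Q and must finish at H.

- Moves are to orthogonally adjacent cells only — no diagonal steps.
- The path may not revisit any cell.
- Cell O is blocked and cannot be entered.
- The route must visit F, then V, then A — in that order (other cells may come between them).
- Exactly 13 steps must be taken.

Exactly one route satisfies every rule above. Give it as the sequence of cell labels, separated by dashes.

The waypoints must appear in the order F, V, A, with no cell reused.
Route from Q: 2× up (reaching F), left to D, 3× down (reaching V), 2× left (reaching T), 3× up (reaching B), left to A, down to H — 13 moves in all.
Check: order respected (F at step 2, V at step 6, A at step 12); 13 moves as required.

Q - L - F - D - K - P - V - U - T - N - I - B - A - H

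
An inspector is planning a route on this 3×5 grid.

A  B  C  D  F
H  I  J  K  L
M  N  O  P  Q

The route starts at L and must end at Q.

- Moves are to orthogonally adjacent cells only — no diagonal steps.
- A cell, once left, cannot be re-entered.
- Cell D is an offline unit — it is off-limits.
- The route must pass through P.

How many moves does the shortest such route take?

3

Any route passes through P somewhere between L and Q. Summing Manhattan distances along the two legs (L → P → Q) gives a lower bound of 2 + 1 = 3 moves.
A route of 3 moves achieves this: L → K → P → Q.
Since 3 matches the lower bound, it is optimal.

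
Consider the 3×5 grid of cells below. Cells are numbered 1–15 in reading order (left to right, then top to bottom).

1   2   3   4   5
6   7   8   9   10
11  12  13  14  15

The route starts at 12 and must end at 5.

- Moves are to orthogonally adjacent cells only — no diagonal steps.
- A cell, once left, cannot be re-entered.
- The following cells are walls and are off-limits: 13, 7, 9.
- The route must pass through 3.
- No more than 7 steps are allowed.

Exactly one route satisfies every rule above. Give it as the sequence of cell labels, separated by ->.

12 -> 11 -> 6 -> 1 -> 2 -> 3 -> 4 -> 5

The budget equals the shortest possible length, so every move has to be on a shortest route through the required cells.
Route from 12: left 1 to 11, up 2 to 1, right 4 to 5 — 7 moves in all.
Check: all required cells visited; 7 ≤ 7 moves.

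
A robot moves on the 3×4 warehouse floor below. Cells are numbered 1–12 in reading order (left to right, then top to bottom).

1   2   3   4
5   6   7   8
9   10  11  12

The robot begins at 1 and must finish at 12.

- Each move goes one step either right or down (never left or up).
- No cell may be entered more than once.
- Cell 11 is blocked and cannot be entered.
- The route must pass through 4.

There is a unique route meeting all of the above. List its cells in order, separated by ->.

1 -> 2 -> 3 -> 4 -> 8 -> 12

Moves only go right or down, so the column and row indices never decrease.
Route from 1: 3× right (reaching 4), 2× down (reaching 12) — 5 moves in all.
Check: all required cells visited.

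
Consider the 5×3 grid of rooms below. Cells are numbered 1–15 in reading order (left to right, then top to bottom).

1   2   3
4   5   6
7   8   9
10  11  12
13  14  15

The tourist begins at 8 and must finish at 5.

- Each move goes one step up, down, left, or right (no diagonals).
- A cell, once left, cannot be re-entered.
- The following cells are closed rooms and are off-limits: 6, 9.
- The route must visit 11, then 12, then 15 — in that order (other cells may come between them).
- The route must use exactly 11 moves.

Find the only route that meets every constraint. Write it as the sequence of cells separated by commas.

The waypoints must appear in the order 11, 12, 15, with no cell reused.
Route from 8: down 1 to 11, right 1 to 12, down 1 to 15, left 2 to 13, up 4 to 1, right 1 to 2, down 1 to 5 — 11 moves in all.
Check: order respected (11 at step 1, 12 at step 2, 15 at step 3); 11 moves as required.

8, 11, 12, 15, 14, 13, 10, 7, 4, 1, 2, 5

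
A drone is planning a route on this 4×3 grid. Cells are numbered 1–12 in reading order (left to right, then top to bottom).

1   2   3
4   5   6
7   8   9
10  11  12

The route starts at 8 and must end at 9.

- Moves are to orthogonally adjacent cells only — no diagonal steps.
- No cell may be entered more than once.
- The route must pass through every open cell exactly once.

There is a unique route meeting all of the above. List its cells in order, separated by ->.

8 -> 5 -> 6 -> 3 -> 2 -> 1 -> 4 -> 7 -> 10 -> 11 -> 12 -> 9

Need to visit all 12 open cells exactly once, starting at 8 and ending at 9.
Cell 12 has only two open neighbours (9 and 11), so the path must pass straight through it: one of those is the cell it's entered from and the other is where it exits.
Route from 8: up to 5, right to 6, up to 3, 2× left (reaching 1), 3× down (reaching 10), 2× right (reaching 12), up to 9 — 11 moves in all.
Check: all 12 open cells covered.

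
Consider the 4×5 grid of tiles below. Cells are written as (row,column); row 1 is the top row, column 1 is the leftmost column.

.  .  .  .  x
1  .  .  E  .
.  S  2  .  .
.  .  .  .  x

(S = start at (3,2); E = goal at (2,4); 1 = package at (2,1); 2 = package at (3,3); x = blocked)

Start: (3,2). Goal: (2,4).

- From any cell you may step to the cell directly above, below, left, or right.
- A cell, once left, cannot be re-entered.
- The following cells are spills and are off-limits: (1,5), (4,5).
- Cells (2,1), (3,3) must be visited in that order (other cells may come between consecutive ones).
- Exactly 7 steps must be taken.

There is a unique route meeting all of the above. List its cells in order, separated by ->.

(3,2) -> (3,1) -> (2,1) -> (2,2) -> (2,3) -> (3,3) -> (3,4) -> (2,4)

The waypoints must appear in the order (2,1), (3,3), with no cell reused.
Route from (3,2): left 1 to (3,1), up 1 to (2,1), right 2 to (2,3), down 1 to (3,3), right 1 to (3,4), up 1 to (2,4) — 7 moves in all.
Check: order respected (1 at step 2, 2 at step 5); 7 moves as required.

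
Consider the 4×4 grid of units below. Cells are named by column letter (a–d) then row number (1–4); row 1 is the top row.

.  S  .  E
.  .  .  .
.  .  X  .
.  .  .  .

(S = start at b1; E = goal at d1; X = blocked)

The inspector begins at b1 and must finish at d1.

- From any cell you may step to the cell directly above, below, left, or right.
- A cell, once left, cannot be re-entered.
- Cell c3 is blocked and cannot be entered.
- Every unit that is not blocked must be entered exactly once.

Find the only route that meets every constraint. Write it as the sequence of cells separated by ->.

b1 -> a1 -> a2 -> b2 -> b3 -> a3 -> a4 -> b4 -> c4 -> d4 -> d3 -> d2 -> c2 -> c1 -> d1

Need to visit all 15 open cells exactly once, starting at b1 and ending at d1.
Cell a4 has only two open neighbours (a3 and b4), so the path must pass straight through it: one of those is the cell it's entered from and the other is where it exits.
Route from b1: left 1 to a1, down 1 to a2, right 1 to b2, down 1 to b3, left 1 to a3, down 1 to a4, right 3 to d4, up 2 to d2, left 1 to c2, up 1 to c1, right 1 to d1 — 14 moves in all.
Check: all 15 open cells covered.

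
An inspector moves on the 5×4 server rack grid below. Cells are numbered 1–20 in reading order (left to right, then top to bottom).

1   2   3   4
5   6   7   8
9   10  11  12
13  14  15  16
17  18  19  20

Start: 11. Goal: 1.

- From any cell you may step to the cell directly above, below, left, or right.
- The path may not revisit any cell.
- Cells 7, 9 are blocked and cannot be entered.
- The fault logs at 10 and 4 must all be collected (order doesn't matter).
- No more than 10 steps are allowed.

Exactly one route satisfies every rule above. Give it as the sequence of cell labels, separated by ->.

The budget equals the shortest possible length, so every move has to be on a shortest route through the required cells.
Route from 11: left to 10, down to 14, 2× right (reaching 16), 3× up (reaching 4), 3× left (reaching 1) — 10 moves in all.
Check: all required cells visited; 10 ≤ 10 moves.

11 -> 10 -> 14 -> 15 -> 16 -> 12 -> 8 -> 4 -> 3 -> 2 -> 1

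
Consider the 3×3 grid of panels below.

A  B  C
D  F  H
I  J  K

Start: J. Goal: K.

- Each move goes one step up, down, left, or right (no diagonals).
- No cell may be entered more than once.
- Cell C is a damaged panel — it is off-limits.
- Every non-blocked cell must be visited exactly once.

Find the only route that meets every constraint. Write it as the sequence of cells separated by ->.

Need to visit all 8 open cells exactly once, starting at J and ending at K.
Cell B has only two open neighbours (F and A), so the path must pass straight through it: one of those is the cell it's entered from and the other is where it exits.
Route from J: left 1 to I, up 2 to A, right 1 to B, down 1 to F, right 1 to H, down 1 to K — 7 moves in all.
Check: all 8 open cells covered.

J -> I -> D -> A -> B -> F -> H -> K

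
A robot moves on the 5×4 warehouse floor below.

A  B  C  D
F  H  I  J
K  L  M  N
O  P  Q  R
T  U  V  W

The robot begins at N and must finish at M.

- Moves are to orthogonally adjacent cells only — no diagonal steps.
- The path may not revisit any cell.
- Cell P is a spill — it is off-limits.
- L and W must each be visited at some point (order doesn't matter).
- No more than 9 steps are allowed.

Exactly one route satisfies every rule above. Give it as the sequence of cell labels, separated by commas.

The 9-move cap with required stops at L, W leaves no slack for detours.
Route from N: 2× down (reaching W), 3× left (reaching T), 2× up (reaching K), 2× right (reaching M) — 9 moves in all.
Check: all required cells visited; 9 ≤ 9 moves.

N, R, W, V, U, T, O, K, L, M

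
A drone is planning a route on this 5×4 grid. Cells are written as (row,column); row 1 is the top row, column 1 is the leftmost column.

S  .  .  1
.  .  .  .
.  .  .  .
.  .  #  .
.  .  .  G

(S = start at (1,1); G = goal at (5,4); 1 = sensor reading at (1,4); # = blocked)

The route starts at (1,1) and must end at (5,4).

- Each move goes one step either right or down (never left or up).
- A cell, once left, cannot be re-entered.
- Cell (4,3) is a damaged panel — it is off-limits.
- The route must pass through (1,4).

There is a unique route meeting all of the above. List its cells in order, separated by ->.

Moves only go right or down, so the column and row indices never decrease.
Route from (1,1): 3× right (reaching (1,4)), 4× down (reaching (5,4)) — 7 moves in all.
Check: all required cells visited.

(1,1) -> (1,2) -> (1,3) -> (1,4) -> (2,4) -> (3,4) -> (4,4) -> (5,4)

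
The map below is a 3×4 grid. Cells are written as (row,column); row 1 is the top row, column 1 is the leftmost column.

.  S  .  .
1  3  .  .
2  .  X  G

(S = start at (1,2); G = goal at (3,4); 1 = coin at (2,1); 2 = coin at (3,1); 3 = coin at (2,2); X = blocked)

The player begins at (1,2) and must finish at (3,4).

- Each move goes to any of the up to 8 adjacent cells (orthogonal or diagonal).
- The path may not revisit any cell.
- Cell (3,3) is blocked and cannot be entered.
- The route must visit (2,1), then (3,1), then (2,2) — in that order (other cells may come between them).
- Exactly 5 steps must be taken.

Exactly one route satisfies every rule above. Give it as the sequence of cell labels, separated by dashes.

(1,2) - (2,1) - (3,1) - (2,2) - (2,3) - (3,4)

The waypoints must appear in the order (2,1), (3,1), (2,2), with no cell reused.
Route from (1,2): down-left 1 to (2,1), down 1 to (3,1), up-right 1 to (2,2), right 1 to (2,3), down-right 1 to (3,4) — 5 moves in all.
Check: order respected (1 at step 1, 2 at step 2, 3 at step 3); 5 moves as required.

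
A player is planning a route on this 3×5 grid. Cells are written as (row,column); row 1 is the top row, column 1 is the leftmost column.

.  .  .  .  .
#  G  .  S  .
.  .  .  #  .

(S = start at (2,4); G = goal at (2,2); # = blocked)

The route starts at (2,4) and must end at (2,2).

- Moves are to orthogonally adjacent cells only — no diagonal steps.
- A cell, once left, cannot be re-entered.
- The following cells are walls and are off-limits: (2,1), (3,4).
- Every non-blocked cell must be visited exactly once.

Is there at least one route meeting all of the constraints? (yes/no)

Cell (1,1) has only one open neighbour but is neither the start nor the goal, so a Hamiltonian route would have to both enter and leave it through the same neighbour — impossible without revisiting.

no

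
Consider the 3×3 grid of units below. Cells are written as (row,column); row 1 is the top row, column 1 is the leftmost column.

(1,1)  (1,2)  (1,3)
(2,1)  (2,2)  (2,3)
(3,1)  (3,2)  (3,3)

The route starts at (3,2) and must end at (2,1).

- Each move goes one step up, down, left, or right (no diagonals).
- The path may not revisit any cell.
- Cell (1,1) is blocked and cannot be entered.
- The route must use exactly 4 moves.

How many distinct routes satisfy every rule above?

Need simple routes of exactly 4 moves from (3,2) to (2,1) (Manhattan distance 2, so 1 moves are spent on a detour and 1 undoing it).
Enumerating: (3,2) (3,3) (2,3) (2,2) (2,1).
That gives 1 route.

1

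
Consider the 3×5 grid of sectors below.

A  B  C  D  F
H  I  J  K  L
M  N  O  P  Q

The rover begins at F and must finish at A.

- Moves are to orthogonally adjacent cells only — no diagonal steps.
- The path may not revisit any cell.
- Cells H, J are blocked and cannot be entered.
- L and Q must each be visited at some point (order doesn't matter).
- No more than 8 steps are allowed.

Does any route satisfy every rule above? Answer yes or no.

One route that works: F → L → Q → P → K → D → C → B → A.

yes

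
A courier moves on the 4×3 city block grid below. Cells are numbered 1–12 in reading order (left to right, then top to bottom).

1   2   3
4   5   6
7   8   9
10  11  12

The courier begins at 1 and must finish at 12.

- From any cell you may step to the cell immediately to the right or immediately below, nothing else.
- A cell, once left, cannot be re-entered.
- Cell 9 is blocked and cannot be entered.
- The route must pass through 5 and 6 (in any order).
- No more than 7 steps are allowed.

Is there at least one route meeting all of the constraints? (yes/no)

no

Right/down moves force the required cells to be taken in the order 5, 6. Every right/down route from 6 to 12 runs into a blocked cell, so that leg cannot be completed.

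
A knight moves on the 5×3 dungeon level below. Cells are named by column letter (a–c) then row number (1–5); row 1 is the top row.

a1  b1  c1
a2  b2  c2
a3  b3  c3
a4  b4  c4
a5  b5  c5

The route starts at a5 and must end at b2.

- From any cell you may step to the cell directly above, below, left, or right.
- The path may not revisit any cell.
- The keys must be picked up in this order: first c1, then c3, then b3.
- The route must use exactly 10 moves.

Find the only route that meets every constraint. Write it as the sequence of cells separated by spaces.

a5 a4 a3 a2 a1 b1 c1 c2 c3 b3 b2

The waypoints must appear in the order c1, c3, b3, with no cell reused.
Route from a5: 4× up (reaching a1), 2× right (reaching c1), 2× down (reaching c3), left to b3, up to b2 — 10 moves in all.
Check: order respected (c1 at step 6, c3 at step 8, b3 at step 9); 10 moves as required.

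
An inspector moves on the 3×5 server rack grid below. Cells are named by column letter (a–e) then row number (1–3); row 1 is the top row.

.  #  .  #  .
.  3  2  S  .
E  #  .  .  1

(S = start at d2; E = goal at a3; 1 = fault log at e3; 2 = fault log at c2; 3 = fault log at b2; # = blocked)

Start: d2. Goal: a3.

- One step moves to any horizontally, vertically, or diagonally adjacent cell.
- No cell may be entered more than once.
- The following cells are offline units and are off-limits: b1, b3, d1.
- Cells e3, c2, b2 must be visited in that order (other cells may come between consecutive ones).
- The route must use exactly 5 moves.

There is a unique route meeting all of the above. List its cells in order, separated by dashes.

d2 - e3 - d3 - c2 - b2 - a3

The waypoints must appear in the order e3, c2, b2, with no cell reused.
Route from d2: down-right 1 to e3, left 1 to d3, up-left 1 to c2, left 1 to b2, down-left 1 to a3 — 5 moves in all.
Check: order respected (1 at step 1, 2 at step 3, 3 at step 4); 5 moves as required.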